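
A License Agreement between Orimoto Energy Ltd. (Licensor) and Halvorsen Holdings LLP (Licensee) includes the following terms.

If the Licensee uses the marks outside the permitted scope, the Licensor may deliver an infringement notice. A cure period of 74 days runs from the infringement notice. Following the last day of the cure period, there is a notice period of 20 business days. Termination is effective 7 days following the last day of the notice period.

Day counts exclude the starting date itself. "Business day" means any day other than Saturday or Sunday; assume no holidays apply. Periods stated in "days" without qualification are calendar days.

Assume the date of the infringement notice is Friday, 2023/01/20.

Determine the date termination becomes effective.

2023/05/09

Adding 74 calendar days to 2023/01/20 gives 2023/04/04, which is the last day of the cure period.
The last day of the notice period: 20 business days after Tuesday, 2023/04/04, skipping weekends — Apr 5, Apr 6, Apr 7, Apr 10, …, Apr 28, May 1, May 2 — lands on Tuesday, 2023/05/02.
The date termination becomes effective: 2023/05/02 + 7 days = 2023/05/09.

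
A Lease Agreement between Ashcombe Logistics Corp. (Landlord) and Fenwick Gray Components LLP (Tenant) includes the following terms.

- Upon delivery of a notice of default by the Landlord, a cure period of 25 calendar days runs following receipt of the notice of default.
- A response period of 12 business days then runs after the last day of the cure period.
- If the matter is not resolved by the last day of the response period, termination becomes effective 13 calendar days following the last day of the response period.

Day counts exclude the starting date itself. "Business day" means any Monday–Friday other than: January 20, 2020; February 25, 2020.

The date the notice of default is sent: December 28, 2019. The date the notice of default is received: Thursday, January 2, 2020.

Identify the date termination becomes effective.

The last day of the cure period: 25 calendar days after January 2, 2020 is January 27, 2020.
The last day of the response period: counting 12 business days from Monday, January 27, 2020 (Jan 28, Jan 29, Jan 30, Jan 31, …, Feb 10, Feb 11, Feb 12, skipping weekends) reaches Wednesday, February 12, 2020.
The date termination becomes effective: 13 calendar days after February 12, 2020 is February 25, 2020.

February 25, 2020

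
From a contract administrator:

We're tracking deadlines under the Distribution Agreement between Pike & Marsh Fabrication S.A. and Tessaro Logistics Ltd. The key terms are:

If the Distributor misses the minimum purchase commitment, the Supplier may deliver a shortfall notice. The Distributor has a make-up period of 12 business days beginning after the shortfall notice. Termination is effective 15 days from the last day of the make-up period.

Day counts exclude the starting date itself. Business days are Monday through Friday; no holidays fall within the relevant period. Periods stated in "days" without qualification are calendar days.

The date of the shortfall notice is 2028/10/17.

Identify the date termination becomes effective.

From Tuesday, 2028/10/17, 12 business days (Oct 18, Oct 19, Oct 20, Oct 23, …, Oct 31, Nov 1, Nov 2, skipping weekends) brings us to Thursday, 2028/11/02, which is the last day of the make-up period.
The date termination becomes effective: 15 calendar days after 2028/11/02 is 2028/11/17.

2028/11/17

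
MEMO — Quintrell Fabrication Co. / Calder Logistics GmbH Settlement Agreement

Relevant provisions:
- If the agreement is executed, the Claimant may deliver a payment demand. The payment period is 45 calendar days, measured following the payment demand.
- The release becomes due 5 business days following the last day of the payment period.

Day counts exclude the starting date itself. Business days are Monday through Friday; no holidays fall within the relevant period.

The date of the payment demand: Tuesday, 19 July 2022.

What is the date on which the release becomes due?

Adding 45 calendar days to 19 July 2022 gives 2 September 2022, which is the last day of the payment period.
From Friday, 2 September 2022, 5 business days (Sep 5, Sep 6, Sep 7, Sep 8, Sep 9, skipping weekends) brings us to Friday, 9 September 2022, which is the date on which the release becomes due.

9 September 2022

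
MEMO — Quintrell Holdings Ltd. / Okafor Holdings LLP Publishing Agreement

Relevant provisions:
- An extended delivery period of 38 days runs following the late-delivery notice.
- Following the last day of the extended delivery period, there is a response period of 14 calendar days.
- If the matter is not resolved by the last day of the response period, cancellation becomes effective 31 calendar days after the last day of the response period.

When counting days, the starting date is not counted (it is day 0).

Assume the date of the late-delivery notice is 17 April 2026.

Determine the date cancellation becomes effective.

The last day of the extended delivery period: 38 calendar days after 17 April 2026 is 25 May 2026.
The last day of the response period: 25 May 2026 + 14 days = 8 June 2026.
The date cancellation becomes effective: 31 calendar days after 8 June 2026 is 9 July 2026.

9 July 2026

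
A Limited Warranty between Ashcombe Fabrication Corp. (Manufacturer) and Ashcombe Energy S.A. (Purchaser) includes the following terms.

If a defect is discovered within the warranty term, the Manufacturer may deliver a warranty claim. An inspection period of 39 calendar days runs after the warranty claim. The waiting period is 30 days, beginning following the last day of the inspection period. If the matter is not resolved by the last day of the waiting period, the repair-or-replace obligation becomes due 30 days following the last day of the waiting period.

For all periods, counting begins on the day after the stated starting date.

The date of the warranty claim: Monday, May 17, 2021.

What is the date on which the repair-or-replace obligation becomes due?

August 24, 2021

The last day of the inspection period: May 17, 2021 + 39 days = June 25, 2021.
The last day of the waiting period: 30 calendar days after June 25, 2021 is July 25, 2021.
The date on which the repair-or-replace obligation becomes due: July 25, 2021 + 30 days = August 24, 2021.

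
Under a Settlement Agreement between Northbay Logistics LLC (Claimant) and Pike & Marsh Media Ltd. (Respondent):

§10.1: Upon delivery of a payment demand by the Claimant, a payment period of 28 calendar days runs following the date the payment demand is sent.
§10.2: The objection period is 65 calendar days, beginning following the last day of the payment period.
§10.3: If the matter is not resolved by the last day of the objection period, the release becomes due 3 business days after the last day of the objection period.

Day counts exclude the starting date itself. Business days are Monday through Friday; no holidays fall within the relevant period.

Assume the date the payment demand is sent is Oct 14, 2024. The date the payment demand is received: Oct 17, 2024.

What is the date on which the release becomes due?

Jan 20, 2025

The last day of the payment period: Oct 14, 2024 + 28 days = Nov 11, 2024.
The last day of the objection period: 65 calendar days after Nov 11, 2024 is Jan 15, 2025.
The date on which the release becomes due: counting 3 business days from Wednesday, Jan 15, 2025 (Jan 16, Jan 17, Jan 20, skipping weekends) reaches Monday, Jan 20, 2025.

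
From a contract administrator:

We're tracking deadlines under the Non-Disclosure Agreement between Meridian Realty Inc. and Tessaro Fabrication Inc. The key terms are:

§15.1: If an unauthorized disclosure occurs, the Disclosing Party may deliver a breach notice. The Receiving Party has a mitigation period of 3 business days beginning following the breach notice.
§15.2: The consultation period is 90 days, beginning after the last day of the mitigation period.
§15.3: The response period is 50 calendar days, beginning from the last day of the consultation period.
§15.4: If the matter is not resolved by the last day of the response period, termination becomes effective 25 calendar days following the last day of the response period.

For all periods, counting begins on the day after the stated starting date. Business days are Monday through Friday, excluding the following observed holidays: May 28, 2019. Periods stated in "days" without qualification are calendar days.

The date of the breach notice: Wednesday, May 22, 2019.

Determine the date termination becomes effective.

Nov 8, 2019

From Wednesday, May 22, 2019, 3 business days (May 23, May 24, May 27, skipping weekends) brings us to Monday, May 27, 2019, which is the last day of the mitigation period.
Adding 90 calendar days to May 27, 2019 gives Aug 25, 2019, which is the last day of the consultation period.
The last day of the response period: Aug 25, 2019 + 50 days = Oct 14, 2019.
Adding 25 calendar days to Oct 14, 2019 gives Nov 8, 2019, which is the date termination becomes effective.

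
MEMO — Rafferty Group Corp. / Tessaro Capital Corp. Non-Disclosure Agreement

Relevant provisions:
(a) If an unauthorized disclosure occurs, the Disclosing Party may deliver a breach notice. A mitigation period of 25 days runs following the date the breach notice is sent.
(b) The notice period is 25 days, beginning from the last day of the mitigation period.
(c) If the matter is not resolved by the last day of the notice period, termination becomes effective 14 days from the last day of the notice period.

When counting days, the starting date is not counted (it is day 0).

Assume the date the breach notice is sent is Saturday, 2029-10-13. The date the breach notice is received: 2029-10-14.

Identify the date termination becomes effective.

The last day of the mitigation period: 2029-10-13 + 25 days = 2029-11-07.
The last day of the notice period: 2029-11-07 + 25 days = 2029-12-02.
The date termination becomes effective: 2029-12-02 + 14 days = 2029-12-16.

2029-12-16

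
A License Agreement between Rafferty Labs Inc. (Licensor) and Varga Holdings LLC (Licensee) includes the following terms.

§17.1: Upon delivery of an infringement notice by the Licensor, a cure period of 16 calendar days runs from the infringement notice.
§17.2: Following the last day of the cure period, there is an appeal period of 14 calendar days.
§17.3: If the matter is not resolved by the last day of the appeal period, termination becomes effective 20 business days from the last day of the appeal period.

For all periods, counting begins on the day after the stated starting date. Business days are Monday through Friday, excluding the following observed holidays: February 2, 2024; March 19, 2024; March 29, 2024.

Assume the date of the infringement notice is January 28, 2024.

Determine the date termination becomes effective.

Adding 16 calendar days to January 28, 2024 gives February 13, 2024, which is the last day of the cure period.
The last day of the appeal period: February 13, 2024 + 14 days = February 27, 2024.
From Tuesday, February 27, 2024, 20 business days (Feb 28, Feb 29, Mar 1, Mar 4, …, Mar 25, Mar 26, Mar 27, skipping weekends and the listed holiday on Mar 19) brings us to Wednesday, March 27, 2024, which is the date termination becomes effective.

March 27, 2024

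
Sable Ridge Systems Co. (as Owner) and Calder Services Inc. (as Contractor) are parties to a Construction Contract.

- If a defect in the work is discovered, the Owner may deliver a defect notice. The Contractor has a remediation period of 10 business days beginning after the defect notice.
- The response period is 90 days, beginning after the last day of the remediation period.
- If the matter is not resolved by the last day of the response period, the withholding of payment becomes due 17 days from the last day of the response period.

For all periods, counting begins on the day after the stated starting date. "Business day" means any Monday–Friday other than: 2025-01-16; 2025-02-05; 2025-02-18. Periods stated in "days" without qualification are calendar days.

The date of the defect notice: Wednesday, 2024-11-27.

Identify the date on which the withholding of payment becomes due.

The last day of the remediation period: 10 business days after Wednesday, 2024-11-27, skipping weekends — Nov 28, Nov 29, Dec 2, Dec 3, Dec 4, Dec 5, Dec 6, Dec 9, Dec 10, Dec 11 — lands on Wednesday, 2024-12-11.
The last day of the response period: 2024-12-11 + 90 days = 2025-03-11.
The date on which the withholding of payment becomes due: 17 calendar days after 2025-03-11 is 2025-03-28.

2025-03-28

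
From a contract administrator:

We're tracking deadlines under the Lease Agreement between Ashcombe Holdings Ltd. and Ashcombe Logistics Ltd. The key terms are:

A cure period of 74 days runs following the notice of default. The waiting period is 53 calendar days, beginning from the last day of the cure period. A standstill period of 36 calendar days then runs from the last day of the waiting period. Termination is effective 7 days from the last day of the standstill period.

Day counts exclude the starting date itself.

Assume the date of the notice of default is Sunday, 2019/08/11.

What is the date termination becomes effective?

The last day of the cure period: 2019/08/11 + 74 days = 2019/10/24.
The last day of the waiting period: 2019/10/24 + 53 days = 2019/12/16.
The last day of the standstill period: 36 calendar days after 2019/12/16 is 2020/01/21.
The date termination becomes effective: 7 calendar days after 2020/01/21 is 2020/01/28.

2020/01/28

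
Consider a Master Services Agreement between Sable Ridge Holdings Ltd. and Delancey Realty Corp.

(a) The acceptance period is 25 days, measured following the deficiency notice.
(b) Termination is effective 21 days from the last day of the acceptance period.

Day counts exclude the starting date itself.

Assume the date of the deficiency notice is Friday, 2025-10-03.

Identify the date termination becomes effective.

2025-11-18

The last day of the acceptance period: 2025-10-03 + 25 days = 2025-10-28.
The date termination becomes effective: 21 calendar days after 2025-10-28 is 2025-11-18.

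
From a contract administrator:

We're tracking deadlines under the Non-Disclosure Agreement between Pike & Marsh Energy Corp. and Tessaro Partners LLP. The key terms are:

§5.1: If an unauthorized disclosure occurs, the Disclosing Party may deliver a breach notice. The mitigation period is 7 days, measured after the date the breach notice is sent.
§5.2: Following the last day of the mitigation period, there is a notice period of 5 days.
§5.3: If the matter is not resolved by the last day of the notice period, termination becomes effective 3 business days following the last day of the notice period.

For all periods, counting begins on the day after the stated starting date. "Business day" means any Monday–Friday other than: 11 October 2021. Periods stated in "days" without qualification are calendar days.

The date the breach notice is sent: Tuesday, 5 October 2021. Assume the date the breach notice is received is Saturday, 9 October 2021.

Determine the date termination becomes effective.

The last day of the mitigation period: 5 October 2021 + 7 days = 12 October 2021.
Adding 5 calendar days to 12 October 2021 gives 17 October 2021, which is the last day of the notice period.
The date termination becomes effective: 3 business days after Sunday, 17 October 2021, skipping weekends — Oct 18, Oct 19, Oct 20 — lands on Wednesday, 20 October 2021.

20 October 2021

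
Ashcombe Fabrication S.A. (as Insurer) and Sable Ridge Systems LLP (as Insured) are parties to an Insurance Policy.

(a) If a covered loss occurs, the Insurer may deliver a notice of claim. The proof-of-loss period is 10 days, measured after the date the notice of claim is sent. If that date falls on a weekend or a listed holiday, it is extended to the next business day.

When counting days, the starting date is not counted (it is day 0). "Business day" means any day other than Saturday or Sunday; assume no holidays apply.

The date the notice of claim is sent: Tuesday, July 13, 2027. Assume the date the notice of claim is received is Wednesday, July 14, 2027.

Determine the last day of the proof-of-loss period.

The last day of the proof-of-loss period: July 13, 2027 + 10 days = July 23, 2027. July 23, 2027 is a Friday, so no roll-forward applies.

July 23, 2027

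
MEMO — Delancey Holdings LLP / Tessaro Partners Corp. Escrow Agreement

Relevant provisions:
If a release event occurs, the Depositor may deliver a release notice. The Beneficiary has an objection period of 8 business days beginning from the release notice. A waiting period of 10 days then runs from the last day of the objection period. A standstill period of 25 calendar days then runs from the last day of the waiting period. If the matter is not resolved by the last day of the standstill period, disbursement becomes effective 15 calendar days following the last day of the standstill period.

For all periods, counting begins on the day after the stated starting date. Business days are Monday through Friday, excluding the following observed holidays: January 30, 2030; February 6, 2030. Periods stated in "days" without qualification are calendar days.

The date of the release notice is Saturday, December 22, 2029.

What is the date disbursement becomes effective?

From Saturday, December 22, 2029, 8 business days (Dec 24, Dec 25, Dec 26, Dec 27, Dec 28, Dec 31, Jan 1, Jan 2, skipping weekends) brings us to Wednesday, January 2, 2030, which is the last day of the objection period.
Adding 10 calendar days to January 2, 2030 gives January 12, 2030, which is the last day of the waiting period.
Adding 25 calendar days to January 12, 2030 gives February 6, 2030, which is the last day of the standstill period.
The date disbursement becomes effective: February 6, 2030 + 15 days = February 21, 2030.

February 21, 2030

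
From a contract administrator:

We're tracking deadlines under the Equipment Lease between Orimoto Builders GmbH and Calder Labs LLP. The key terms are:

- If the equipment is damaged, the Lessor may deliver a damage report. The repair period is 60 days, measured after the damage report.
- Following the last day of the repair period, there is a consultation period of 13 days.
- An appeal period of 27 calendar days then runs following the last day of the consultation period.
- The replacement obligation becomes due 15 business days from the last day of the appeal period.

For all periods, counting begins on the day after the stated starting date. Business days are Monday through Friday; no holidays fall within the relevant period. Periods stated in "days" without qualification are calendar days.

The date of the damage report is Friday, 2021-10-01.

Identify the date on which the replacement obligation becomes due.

2022-01-28

Adding 60 calendar days to 2021-10-01 gives 2021-11-30, which is the last day of the repair period.
The last day of the consultation period: 13 calendar days after 2021-11-30 is 2021-12-13.
The last day of the appeal period: 2021-12-13 + 27 days = 2022-01-09.
The date on which the replacement obligation becomes due: counting 15 business days from Sunday, 2022-01-09 (Jan 10, Jan 11, Jan 12, Jan 13, …, Jan 26, Jan 27, Jan 28, skipping weekends) reaches Friday, 2022-01-28.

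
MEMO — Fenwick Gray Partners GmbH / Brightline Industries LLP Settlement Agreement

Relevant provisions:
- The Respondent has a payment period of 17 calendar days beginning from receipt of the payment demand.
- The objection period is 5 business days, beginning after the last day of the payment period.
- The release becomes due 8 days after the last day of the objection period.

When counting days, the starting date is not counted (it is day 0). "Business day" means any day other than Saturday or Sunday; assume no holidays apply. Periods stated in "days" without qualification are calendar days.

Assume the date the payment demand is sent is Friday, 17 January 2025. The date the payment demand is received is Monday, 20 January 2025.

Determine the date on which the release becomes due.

The last day of the payment period: 20 January 2025 + 17 days = 6 February 2025.
From Thursday, 6 February 2025, 5 business days (Feb 7, Feb 10, Feb 11, Feb 12, Feb 13, skipping weekends) brings us to Thursday, 13 February 2025, which is the last day of the objection period.
The date on which the release becomes due: 13 February 2025 + 8 days = 21 February 2025.

21 February 2025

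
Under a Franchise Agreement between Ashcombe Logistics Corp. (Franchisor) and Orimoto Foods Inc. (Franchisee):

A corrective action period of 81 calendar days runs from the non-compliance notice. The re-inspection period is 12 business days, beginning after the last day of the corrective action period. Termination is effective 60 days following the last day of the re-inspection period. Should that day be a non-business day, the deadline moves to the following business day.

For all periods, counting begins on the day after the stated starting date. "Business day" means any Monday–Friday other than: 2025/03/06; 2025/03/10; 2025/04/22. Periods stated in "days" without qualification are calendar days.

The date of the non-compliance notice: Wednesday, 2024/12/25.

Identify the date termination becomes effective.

The last day of the corrective action period: 2024/12/25 + 81 days = 2025/03/16.
From Sunday, 2025/03/16, 12 business days (Mar 17, Mar 18, Mar 19, Mar 20, …, Mar 28, Mar 31, Apr 1, skipping weekends) brings us to Tuesday, 2025/04/01, which is the last day of the re-inspection period.
The date termination becomes effective: 60 calendar days after 2025/04/01 is 2025/05/31. That falls on a Saturday, so it rolls to the next business day, Monday, 2025/06/02.

2025/06/02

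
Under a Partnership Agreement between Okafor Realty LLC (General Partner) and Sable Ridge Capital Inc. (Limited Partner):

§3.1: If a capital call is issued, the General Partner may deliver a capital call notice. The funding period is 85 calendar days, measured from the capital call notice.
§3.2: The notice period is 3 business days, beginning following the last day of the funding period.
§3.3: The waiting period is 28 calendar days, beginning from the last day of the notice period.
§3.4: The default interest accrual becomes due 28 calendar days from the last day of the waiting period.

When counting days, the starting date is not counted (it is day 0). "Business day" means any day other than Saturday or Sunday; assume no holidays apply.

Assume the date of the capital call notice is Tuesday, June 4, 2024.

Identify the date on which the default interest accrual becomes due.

Adding 85 calendar days to June 4, 2024 gives August 28, 2024, which is the last day of the funding period.
The last day of the notice period: 3 business days after Wednesday, August 28, 2024, skipping weekends — Aug 29, Aug 30, Sep 2 — lands on Monday, September 2, 2024.
The last day of the waiting period: September 2, 2024 + 28 days = September 30, 2024.
Adding 28 calendar days to September 30, 2024 gives October 28, 2024, which is the date on which the default interest accrual becomes due.

October 28, 2024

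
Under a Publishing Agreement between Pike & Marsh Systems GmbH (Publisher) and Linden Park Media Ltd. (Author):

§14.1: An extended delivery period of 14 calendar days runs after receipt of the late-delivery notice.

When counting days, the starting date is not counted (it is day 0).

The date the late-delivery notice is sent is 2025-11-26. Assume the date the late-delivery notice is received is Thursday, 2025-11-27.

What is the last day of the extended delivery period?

2025-12-11

Adding 14 calendar days to 2025-11-27 gives 2025-12-11, which is the last day of the extended delivery period.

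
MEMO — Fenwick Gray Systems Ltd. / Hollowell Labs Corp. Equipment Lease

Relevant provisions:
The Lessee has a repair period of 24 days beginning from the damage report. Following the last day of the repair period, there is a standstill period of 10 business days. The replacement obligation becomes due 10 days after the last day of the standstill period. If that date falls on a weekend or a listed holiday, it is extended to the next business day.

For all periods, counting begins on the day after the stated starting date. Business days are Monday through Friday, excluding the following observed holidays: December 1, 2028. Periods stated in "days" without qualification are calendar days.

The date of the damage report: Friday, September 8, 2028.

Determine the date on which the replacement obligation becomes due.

October 26, 2028

Adding 24 calendar days to September 8, 2028 gives October 2, 2028, which is the last day of the repair period.
The last day of the standstill period: counting 10 business days from Monday, October 2, 2028 (Oct 3, Oct 4, Oct 5, Oct 6, Oct 9, Oct 10, Oct 11, Oct 12, Oct 13, Oct 16, skipping weekends) reaches Monday, October 16, 2028.
The date on which the replacement obligation becomes due: October 16, 2028 + 10 days = October 26, 2028. October 26, 2028 is a Thursday and is not a listed holiday, so no roll-forward applies.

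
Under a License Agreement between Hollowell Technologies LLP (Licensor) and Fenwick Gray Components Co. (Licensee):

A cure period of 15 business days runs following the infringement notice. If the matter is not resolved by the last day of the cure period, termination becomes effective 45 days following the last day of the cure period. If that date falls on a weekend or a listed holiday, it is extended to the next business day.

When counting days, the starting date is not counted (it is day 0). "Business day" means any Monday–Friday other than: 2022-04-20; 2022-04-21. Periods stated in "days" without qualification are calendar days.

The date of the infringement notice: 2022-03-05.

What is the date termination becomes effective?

The last day of the cure period: 15 business days after Saturday, 2022-03-05, skipping weekends — Mar 7, Mar 8, Mar 9, Mar 10, …, Mar 23, Mar 24, Mar 25 — lands on Friday, 2022-03-25.
Adding 45 calendar days to 2022-03-25 gives 2022-05-09, which is the date termination becomes effective. 2022-05-09 is a Monday and is not a listed holiday, so no roll-forward applies.

2022-05-09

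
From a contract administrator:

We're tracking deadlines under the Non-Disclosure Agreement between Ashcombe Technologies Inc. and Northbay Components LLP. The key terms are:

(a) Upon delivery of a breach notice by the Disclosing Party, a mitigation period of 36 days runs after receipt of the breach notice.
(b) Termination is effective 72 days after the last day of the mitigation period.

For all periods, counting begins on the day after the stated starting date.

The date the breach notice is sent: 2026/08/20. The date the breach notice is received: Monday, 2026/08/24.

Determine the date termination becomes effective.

2026/12/10

The last day of the mitigation period: 36 calendar days after 2026/08/24 is 2026/09/29.
The date termination becomes effective: 2026/09/29 + 72 days = 2026/12/10.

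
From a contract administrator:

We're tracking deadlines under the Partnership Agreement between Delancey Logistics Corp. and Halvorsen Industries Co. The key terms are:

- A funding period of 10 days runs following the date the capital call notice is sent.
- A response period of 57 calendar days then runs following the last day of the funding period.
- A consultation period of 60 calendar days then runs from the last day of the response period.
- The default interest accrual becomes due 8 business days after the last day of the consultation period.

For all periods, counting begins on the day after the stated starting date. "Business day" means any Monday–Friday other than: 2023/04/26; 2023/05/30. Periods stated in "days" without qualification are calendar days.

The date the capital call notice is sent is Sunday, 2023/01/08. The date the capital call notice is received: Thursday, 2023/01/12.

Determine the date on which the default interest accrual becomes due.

2023/05/25

The last day of the funding period: 10 calendar days after 2023/01/08 is 2023/01/18.
Adding 57 calendar days to 2023/01/18 gives 2023/03/16, which is the last day of the response period.
The last day of the consultation period: 60 calendar days after 2023/03/16 is 2023/05/15.
The date on which the default interest accrual becomes due: counting 8 business days from Monday, 2023/05/15 (May 16, May 17, May 18, May 19, May 22, May 23, May 24, May 25, skipping weekends) reaches Thursday, 2023/05/25.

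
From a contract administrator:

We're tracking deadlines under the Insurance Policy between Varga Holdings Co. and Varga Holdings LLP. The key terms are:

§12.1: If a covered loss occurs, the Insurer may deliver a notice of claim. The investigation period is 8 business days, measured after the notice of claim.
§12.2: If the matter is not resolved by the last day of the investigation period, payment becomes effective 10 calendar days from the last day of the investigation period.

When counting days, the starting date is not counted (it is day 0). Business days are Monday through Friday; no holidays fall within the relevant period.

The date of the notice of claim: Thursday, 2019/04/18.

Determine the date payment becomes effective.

From Thursday, 2019/04/18, 8 business days (Apr 19, Apr 22, Apr 23, Apr 24, Apr 25, Apr 26, Apr 29, Apr 30, skipping weekends) brings us to Tuesday, 2019/04/30, which is the last day of the investigation period.
The date payment becomes effective: 2019/04/30 + 10 days = 2019/05/10.

2019/05/10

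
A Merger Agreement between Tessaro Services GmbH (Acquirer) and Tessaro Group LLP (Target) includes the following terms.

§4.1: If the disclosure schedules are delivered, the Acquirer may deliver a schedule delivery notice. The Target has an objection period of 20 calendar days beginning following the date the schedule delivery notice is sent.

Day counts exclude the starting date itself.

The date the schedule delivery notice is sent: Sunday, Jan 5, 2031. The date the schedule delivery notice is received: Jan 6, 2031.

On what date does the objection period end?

Jan 25, 2031

The last day of the objection period: 20 calendar days after Jan 5, 2031 is Jan 25, 2031.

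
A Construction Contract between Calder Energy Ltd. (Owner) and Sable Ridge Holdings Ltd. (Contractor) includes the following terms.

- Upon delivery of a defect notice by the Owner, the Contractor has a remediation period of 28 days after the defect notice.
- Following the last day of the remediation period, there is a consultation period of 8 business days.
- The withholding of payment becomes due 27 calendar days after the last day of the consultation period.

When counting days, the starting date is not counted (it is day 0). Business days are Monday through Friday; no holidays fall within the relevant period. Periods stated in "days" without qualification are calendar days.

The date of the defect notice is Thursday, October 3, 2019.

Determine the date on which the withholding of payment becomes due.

The last day of the remediation period: October 3, 2019 + 28 days = October 31, 2019.
From Thursday, October 31, 2019, 8 business days (Nov 1, Nov 4, Nov 5, Nov 6, Nov 7, Nov 8, Nov 11, Nov 12, skipping weekends) brings us to Tuesday, November 12, 2019, which is the last day of the consultation period.
The date on which the withholding of payment becomes due: 27 calendar days after November 12, 2019 is December 9, 2019.

December 9, 2019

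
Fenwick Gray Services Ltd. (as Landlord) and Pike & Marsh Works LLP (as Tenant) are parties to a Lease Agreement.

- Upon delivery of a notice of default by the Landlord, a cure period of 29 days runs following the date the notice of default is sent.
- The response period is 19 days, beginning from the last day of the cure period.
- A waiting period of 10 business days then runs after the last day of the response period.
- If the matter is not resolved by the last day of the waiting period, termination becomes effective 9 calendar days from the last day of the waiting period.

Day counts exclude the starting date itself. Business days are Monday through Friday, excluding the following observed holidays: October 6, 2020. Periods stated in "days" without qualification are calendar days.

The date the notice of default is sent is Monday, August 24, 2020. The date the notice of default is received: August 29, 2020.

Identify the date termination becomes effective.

November 1, 2020

The last day of the cure period: 29 calendar days after August 24, 2020 is September 22, 2020.
Adding 19 calendar days to September 22, 2020 gives October 11, 2020, which is the last day of the response period.
The last day of the waiting period: 10 business days after Sunday, October 11, 2020, skipping weekends — Oct 12, Oct 13, Oct 14, Oct 15, Oct 16, Oct 19, Oct 20, Oct 21, Oct 22, Oct 23 — lands on Friday, October 23, 2020.
The date termination becomes effective: October 23, 2020 + 9 days = November 1, 2020.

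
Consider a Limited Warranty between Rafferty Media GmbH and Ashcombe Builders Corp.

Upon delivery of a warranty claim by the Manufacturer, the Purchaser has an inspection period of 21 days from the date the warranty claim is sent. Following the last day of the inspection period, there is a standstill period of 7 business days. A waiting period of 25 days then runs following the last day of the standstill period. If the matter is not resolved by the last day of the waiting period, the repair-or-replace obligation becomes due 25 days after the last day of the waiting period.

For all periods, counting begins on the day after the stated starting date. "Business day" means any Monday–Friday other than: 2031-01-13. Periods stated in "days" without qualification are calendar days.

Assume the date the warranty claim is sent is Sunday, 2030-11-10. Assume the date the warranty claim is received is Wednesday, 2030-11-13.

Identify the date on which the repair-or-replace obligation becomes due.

2031-01-29

Adding 21 calendar days to 2030-11-10 gives 2030-12-01, which is the last day of the inspection period.
From Sunday, 2030-12-01, 7 business days (Dec 2, Dec 3, Dec 4, Dec 5, Dec 6, Dec 9, Dec 10, skipping weekends) brings us to Tuesday, 2030-12-10, which is the last day of the standstill period.
Adding 25 calendar days to 2030-12-10 gives 2031-01-04, which is the last day of the waiting period.
The date on which the repair-or-replace obligation becomes due: 2031-01-04 + 25 days = 2031-01-29.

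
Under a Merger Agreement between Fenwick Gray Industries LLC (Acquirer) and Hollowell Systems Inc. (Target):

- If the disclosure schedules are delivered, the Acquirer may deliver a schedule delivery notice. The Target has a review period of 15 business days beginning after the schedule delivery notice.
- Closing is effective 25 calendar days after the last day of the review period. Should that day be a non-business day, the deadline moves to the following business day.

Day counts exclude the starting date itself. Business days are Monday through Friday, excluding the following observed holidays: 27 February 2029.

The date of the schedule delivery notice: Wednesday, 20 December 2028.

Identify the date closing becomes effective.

From Wednesday, 20 December 2028, 15 business days (Dec 21, Dec 22, Dec 25, Dec 26, …, Jan 8, Jan 9, Jan 10, skipping weekends) brings us to Wednesday, 10 January 2029, which is the last day of the review period.
Adding 25 calendar days to 10 January 2029 gives 4 February 2029, which is the date closing becomes effective. That falls on a Sunday, so it rolls to the next business day, Monday, 5 February 2029.

5 February 2029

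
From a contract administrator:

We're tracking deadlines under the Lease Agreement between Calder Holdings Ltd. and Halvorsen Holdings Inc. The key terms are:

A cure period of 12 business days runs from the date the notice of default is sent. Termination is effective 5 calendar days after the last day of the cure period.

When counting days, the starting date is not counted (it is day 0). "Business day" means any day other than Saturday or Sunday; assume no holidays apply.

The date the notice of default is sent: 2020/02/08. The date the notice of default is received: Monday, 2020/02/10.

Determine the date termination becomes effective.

The last day of the cure period: counting 12 business days from Saturday, 2020/02/08 (Feb 10, Feb 11, Feb 12, Feb 13, …, Feb 21, Feb 24, Feb 25, skipping weekends) reaches Tuesday, 2020/02/25.
The date termination becomes effective: 2020/02/25 + 5 days = 2020/03/01.

2020/03/01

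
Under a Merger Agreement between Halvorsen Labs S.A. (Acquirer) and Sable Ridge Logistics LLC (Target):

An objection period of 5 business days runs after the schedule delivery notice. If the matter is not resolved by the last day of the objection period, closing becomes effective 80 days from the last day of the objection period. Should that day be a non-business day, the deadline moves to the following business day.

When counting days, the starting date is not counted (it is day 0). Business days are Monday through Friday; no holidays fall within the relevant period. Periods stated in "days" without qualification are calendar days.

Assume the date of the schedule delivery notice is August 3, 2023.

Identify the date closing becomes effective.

From Thursday, August 3, 2023, 5 business days (Aug 4, Aug 7, Aug 8, Aug 9, Aug 10, skipping weekends) brings us to Thursday, August 10, 2023, which is the last day of the objection period.
The date closing becomes effective: 80 calendar days after August 10, 2023 is October 29, 2023. That falls on a Sunday, so it rolls to the next business day, Monday, October 30, 2023.

October 30, 2023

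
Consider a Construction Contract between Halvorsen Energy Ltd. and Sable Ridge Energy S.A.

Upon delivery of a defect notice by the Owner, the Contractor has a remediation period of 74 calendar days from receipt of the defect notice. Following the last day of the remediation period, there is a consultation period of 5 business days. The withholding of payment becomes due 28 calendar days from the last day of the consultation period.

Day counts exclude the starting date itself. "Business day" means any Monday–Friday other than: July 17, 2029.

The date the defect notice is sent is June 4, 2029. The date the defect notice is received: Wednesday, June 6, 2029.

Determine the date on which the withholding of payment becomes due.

September 21, 2029

The last day of the remediation period: 74 calendar days after June 6, 2029 is August 19, 2029.
From Sunday, August 19, 2029, 5 business days (Aug 20, Aug 21, Aug 22, Aug 23, Aug 24, skipping weekends) brings us to Friday, August 24, 2029, which is the last day of the consultation period.
The date on which the withholding of payment becomes due: August 24, 2029 + 28 days = September 21, 2029.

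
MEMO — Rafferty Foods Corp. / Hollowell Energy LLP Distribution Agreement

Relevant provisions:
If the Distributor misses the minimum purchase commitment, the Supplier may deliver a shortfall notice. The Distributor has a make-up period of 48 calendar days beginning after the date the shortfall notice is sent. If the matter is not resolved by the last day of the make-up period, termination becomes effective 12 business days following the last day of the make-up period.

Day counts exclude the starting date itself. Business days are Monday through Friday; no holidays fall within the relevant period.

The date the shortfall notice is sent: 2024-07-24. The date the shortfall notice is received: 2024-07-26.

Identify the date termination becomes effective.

2024-09-26

The last day of the make-up period: 2024-07-24 + 48 days = 2024-09-10.
The date termination becomes effective: counting 12 business days from Tuesday, 2024-09-10 (Sep 11, Sep 12, Sep 13, Sep 16, …, Sep 24, Sep 25, Sep 26, skipping weekends) reaches Thursday, 2024-09-26.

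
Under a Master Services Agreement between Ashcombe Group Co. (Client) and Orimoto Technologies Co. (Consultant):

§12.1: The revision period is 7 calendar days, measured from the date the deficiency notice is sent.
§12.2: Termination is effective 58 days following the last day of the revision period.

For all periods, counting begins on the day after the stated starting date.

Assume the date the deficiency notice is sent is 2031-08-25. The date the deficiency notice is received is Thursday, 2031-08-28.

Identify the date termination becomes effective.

Adding 7 calendar days to 2031-08-25 gives 2031-09-01, which is the last day of the revision period.
The date termination becomes effective: 2031-09-01 + 58 days = 2031-10-29.

2031-10-29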